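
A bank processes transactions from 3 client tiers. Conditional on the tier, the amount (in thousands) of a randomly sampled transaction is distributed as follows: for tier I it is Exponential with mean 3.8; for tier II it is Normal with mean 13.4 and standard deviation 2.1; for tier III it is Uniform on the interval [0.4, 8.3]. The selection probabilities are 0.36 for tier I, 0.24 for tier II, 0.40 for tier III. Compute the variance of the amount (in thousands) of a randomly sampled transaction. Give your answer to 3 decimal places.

Per component, I: μ=3.8, E[X²]=28.88; II: μ=13.4, E[X²]=183.97; III: μ=4.35, E[X²]=24.1233.
E[X] = 0.36·3.8 + 0.24·13.4 + 0.4·4.35 = 6.324.
E[X²] = 0.36·28.88 + 0.24·183.97 + 0.4·24.1233 = 64.1989.
Var(X) = E[X²] − (E[X])² = 64.1989 − 39.993 = 24.206.

24.206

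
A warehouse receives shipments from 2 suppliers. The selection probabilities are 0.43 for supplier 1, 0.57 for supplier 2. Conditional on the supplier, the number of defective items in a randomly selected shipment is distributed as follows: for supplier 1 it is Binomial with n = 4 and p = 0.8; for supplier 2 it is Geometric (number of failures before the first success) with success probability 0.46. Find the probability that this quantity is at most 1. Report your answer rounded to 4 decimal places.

Conditional on each supplier, P(X ≤ 1): 1: 0.0272; 2: 0.7084.
By total probability, P(X ≤ 1) = 0.43·0.0272 + 0.57·0.7084 = 0.415484.

0.4155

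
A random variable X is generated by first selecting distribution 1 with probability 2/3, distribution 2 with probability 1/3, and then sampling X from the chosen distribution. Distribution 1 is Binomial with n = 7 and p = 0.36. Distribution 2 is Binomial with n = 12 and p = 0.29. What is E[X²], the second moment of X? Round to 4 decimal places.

For each component E[X²] = Var + (mean)², giving 1: 7.9632; 2: 14.5812.
Overall E[X²] = 0.666667·7.9632 + 0.333333·14.5812 = 10.1692.

10.1692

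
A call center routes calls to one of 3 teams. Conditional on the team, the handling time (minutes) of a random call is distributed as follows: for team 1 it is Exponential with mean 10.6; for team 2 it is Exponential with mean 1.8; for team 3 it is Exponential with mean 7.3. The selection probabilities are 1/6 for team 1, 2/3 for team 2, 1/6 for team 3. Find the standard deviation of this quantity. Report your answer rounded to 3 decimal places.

Per component, 1: μ=10.6, E[X²]=224.72; 2: μ=1.8, E[X²]=6.48; 3: μ=7.3, E[X²]=106.58.
E[X] = 0.166667·10.6 + 0.666667·1.8 + 0.166667·7.3 = 4.18333.
E[X²] = 0.166667·224.72 + 0.666667·6.48 + 0.166667·106.58 = 59.5367.
Var(X) = E[X²] − (E[X])² = 59.5367 − 17.5003 = 42.0364.
SD(X) = √42.0364 = 6.48355.

6.484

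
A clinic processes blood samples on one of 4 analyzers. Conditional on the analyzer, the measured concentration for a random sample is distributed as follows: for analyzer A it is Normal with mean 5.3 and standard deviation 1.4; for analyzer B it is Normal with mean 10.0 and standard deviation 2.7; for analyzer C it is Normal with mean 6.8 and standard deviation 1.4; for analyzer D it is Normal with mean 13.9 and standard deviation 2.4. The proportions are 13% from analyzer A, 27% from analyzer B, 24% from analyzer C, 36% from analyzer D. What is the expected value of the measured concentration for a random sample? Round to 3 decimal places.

Component means — A: 5.3; B: 10; C: 6.8; D: 13.9.
E[X] = 0.13·5.3 + 0.27·10 + 0.24·6.8 + 0.36·13.9 = 10.025.

10.025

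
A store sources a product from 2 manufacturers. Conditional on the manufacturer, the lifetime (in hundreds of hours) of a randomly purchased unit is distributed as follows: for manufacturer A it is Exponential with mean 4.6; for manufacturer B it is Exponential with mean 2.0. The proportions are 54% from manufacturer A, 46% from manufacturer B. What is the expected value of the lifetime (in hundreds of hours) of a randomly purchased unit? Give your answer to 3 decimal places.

Component means — A: 4.6; B: 2.
E[X] = 0.54·4.6 + 0.46·2 = 3.404.

3.404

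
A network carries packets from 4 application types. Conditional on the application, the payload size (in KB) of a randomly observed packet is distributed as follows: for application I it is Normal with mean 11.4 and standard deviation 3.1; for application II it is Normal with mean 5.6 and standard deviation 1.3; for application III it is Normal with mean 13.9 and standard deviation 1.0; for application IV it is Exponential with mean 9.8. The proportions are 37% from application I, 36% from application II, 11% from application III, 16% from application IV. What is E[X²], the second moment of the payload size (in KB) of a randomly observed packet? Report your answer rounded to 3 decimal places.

For each component E[X²] = Var + (mean)², giving I: 139.57; II: 33.05; III: 194.21; IV: 192.08.
Overall E[X²] = 0.37·139.57 + 0.36·33.05 + 0.11·194.21 + 0.16·192.08 = 115.635.

115.635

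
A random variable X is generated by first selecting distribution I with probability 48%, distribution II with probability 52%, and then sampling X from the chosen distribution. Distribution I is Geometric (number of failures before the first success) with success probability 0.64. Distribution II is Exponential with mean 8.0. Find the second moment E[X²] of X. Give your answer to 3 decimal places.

67.134

For each component E[X²] = Var + (mean)², giving I: 1.19531; II: 128.
Overall E[X²] = 0.48·1.19531 + 0.52·128 = 67.1338.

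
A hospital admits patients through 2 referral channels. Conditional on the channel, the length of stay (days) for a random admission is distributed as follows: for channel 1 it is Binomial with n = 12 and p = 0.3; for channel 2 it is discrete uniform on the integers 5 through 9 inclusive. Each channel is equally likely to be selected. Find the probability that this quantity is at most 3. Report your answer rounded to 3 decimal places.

Conditional on each channel, P(X ≤ 3): 1: 0.492516; 2: 0.
By total probability, P(X ≤ 3) = 0.5·0.492516 + 0.5·0 = 0.246258.

0.246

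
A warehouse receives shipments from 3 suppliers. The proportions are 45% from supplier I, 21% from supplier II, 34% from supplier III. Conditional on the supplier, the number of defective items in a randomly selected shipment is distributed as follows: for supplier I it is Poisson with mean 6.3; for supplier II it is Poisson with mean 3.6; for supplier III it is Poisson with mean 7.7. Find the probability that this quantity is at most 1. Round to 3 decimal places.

0.034

Conditional on each supplier, P(X ≤ 1): I: 0.013405; II: 0.125689; III: 0.0039396.
By total probability, P(X ≤ 1) = 0.45·0.013405 + 0.21·0.125689 + 0.34·0.0039396 = 0.0337664.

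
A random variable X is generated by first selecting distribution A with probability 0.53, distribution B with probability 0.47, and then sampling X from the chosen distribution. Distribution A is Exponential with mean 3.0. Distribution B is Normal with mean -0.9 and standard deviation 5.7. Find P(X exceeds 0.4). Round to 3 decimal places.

0.656

Conditional on each component, P(X > 0.4): A: 0.875173; B: 0.409796.
By total probability, P(X > 0.4) = 0.53·0.875173 + 0.47·0.409796 = 0.656446.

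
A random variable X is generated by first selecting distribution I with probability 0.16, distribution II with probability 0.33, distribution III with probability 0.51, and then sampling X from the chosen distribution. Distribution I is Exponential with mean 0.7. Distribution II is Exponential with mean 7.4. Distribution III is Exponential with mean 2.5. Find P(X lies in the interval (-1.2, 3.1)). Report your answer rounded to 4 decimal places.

Conditional on each component, P(-1.2 < X < 3.1): I: 0.988068; II: 0.342242; III: 0.710616.
By total probability, P(-1.2 < X < 3.1) = 0.16·0.988068 + 0.33·0.342242 + 0.51·0.710616 = 0.633445.

0.6334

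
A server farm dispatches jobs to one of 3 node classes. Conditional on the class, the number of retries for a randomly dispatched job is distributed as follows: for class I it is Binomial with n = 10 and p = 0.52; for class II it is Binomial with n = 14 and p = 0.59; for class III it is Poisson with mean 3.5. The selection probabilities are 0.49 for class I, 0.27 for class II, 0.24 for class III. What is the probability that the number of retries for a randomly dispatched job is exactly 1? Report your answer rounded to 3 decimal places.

0.029

Conditional on each class, P(X = 1): I: 0.00703355; II: 7.64135e-05; III: 0.105691.
By total probability, P(X = 1) = 0.49·0.00703355 + 0.27·7.64135e-05 + 0.24·0.105691 = 0.0288329.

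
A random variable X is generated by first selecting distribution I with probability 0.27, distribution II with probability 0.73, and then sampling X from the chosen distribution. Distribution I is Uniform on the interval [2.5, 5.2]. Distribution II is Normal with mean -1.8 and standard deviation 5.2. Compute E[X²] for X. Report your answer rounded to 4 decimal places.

For each component E[X²] = Var + (mean)², giving I: 15.43; II: 30.28.
Overall E[X²] = 0.27·15.43 + 0.73·30.28 = 26.2705.

26.2705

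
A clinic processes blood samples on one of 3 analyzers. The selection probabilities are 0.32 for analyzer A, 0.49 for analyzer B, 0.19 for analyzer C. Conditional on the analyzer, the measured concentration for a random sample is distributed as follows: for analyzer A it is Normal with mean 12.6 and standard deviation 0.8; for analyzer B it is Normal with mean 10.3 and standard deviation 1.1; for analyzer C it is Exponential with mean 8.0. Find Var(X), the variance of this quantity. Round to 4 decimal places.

15.5662

Per component, A: μ=12.6, E[X²]=159.4; B: μ=10.3, E[X²]=107.3; C: μ=8, E[X²]=128.
E[X] = 0.32·12.6 + 0.49·10.3 + 0.19·8 = 10.599.
E[X²] = 0.32·159.4 + 0.49·107.3 + 0.19·128 = 127.905.
Var(X) = E[X²] − (E[X])² = 127.905 − 112.339 = 15.5662.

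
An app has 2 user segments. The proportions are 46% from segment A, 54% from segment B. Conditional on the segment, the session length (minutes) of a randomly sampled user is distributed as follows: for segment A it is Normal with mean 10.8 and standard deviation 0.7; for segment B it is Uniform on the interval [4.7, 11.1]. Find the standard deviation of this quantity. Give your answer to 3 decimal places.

2.039

Per component, A: μ=10.8, E[X²]=117.13; B: μ=7.9, E[X²]=65.8233.
E[X] = 0.46·10.8 + 0.54·7.9 = 9.234.
E[X²] = 0.46·117.13 + 0.54·65.8233 = 89.4244.
Var(X) = E[X²] − (E[X])² = 89.4244 − 85.2668 = 4.15764.
SD(X) = √4.15764 = 2.03903.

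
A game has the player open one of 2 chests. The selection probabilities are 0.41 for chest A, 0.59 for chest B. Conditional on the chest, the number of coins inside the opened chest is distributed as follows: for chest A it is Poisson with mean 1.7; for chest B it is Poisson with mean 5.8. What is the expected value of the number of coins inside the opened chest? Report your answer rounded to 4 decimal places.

Component means — A: 1.7; B: 5.8.
E[X] = 0.41·1.7 + 0.59·5.8 = 4.119.

4.1190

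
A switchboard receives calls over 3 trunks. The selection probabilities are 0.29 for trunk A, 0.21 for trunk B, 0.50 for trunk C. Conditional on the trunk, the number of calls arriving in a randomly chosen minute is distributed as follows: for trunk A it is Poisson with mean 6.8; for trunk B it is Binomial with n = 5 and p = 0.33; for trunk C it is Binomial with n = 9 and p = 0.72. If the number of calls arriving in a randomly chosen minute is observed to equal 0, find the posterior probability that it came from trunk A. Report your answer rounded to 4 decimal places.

Likelihoods P(X=0 | ·): A: 0.00111378; B: 0.135013; C: 1.05785e-05.
Posterior ∝ prior × likelihood. Numerator for A: 0.29·0.00111378 = 0.000322995.
Normalizing constant: 0.29·0.00111378 + 0.21·0.135013 + 0.5·1.05785e-05 = 0.0286809.
P(A | observation) = 0.000322995 / 0.0286809 = 0.0112617.

0.0113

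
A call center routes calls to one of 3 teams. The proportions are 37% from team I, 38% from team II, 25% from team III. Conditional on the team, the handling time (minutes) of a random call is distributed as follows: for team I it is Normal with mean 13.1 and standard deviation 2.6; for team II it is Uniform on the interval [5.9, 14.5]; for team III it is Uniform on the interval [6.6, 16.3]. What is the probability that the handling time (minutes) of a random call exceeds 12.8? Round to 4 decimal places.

Conditional on each team, P(X > 12.8): I: 0.54593; II: 0.197674; III: 0.360825.
By total probability, P(X > 12.8) = 0.37·0.54593 + 0.38·0.197674 + 0.25·0.360825 = 0.367317.

0.3673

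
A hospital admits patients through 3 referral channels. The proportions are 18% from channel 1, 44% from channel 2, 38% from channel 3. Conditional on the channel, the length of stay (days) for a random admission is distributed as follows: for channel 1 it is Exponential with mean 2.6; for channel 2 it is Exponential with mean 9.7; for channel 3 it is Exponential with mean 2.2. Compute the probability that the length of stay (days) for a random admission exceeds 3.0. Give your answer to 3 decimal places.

Conditional on each channel, P(X > 3.0): 1: 0.315421; 2: 0.733976; 3: 0.255729.
By total probability, P(X > 3.0) = 0.18·0.315421 + 0.44·0.733976 + 0.38·0.255729 = 0.476903.

0.477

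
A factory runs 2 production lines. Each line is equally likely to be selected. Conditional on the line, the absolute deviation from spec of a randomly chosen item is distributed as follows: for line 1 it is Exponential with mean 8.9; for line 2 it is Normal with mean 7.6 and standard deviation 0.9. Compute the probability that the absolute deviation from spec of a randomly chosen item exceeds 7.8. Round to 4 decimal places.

Conditional on each line, P(X > 7.8): 1: 0.416277; 2: 0.41207.
By total probability, P(X > 7.8) = 0.5·0.416277 + 0.5·0.41207 = 0.414174.

0.4142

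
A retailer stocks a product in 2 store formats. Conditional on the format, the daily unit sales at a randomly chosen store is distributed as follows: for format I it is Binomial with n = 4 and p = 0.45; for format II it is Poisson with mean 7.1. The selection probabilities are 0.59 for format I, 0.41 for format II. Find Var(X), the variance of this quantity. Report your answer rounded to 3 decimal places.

Per component, I: μ=1.8, E[X²]=4.23; II: μ=7.1, E[X²]=57.51.
E[X] = 0.59·1.8 + 0.41·7.1 = 3.973.
E[X²] = 0.59·4.23 + 0.41·57.51 = 26.0748.
Var(X) = E[X²] − (E[X])² = 26.0748 − 15.7847 = 10.2901.

10.290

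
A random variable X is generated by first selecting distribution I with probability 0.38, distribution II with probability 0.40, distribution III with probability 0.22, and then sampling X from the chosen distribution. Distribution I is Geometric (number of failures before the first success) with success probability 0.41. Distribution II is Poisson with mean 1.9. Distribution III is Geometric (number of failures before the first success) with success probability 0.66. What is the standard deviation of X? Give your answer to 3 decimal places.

Per component, I: μ=1.43902, E[X²]=5.58061; II: μ=1.9, E[X²]=5.51; III: μ=0.515152, E[X²]=1.04591.
E[X] = 0.38·1.43902 + 0.4·1.9 + 0.22·0.515152 = 1.42016.
E[X²] = 0.38·5.58061 + 0.4·5.51 + 0.22·1.04591 = 4.55473.
Var(X) = E[X²] − (E[X])² = 4.55473 − 2.01686 = 2.53787.
SD(X) = √2.53787 = 1.59307.

1.593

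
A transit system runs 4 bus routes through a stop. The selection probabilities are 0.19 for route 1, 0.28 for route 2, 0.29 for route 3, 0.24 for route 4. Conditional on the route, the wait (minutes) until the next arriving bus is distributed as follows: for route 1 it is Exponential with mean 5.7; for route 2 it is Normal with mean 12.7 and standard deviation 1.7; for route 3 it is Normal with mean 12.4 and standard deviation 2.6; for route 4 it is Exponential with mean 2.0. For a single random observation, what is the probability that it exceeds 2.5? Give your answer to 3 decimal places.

0.761

Conditional on each route, P(X > 2.5): 1: 0.644941; 2: 1; 3: 0.99993; 4: 0.286505.
By total probability, P(X > 2.5) = 0.19·0.644941 + 0.28·1 + 0.29·0.99993 + 0.24·0.286505 = 0.76128.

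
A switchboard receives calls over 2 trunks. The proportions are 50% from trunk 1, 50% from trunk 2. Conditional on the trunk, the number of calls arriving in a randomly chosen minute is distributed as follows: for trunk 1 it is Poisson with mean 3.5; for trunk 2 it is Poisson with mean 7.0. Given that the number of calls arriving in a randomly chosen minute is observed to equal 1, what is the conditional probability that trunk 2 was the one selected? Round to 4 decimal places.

0.0570

Likelihoods P(X=1 | ·): 1: 0.105691; 2: 0.00638317.
Posterior ∝ prior × likelihood. Numerator for 2: 0.5·0.00638317 = 0.00319159.
Normalizing constant: 0.5·0.105691 + 0.5·0.00638317 = 0.056037.
P(2 | observation) = 0.00319159 / 0.056037 = 0.056955.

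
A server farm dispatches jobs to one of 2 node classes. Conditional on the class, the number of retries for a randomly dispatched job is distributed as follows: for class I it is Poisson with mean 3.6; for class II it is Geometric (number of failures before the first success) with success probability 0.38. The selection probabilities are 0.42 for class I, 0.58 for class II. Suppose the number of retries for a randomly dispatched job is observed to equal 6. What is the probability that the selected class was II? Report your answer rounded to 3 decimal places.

Likelihoods P(X=6 | ·): I: 0.0826081; II: 0.0215841.
Posterior ∝ prior × likelihood. Numerator for II: 0.58·0.0215841 = 0.0125188.
Normalizing constant: 0.42·0.0826081 + 0.58·0.0215841 = 0.0472142.
P(II | observation) = 0.0125188 / 0.0472142 = 0.265149.

0.265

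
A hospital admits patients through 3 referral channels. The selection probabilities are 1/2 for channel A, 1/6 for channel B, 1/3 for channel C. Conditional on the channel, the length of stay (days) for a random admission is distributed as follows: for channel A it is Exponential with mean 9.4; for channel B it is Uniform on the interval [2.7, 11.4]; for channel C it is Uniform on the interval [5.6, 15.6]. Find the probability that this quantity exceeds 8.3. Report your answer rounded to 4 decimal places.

0.5095

Conditional on each channel, P(X > 8.3): A: 0.413549; B: 0.356322; C: 0.73.
By total probability, P(X > 8.3) = 0.5·0.413549 + 0.166667·0.356322 + 0.333333·0.73 = 0.509495.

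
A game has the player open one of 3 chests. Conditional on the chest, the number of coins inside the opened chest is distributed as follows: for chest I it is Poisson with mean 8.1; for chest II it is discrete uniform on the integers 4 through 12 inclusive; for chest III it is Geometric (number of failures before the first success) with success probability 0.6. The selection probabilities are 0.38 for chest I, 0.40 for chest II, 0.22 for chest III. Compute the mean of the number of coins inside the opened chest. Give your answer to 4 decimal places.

Component means — I: 8.1; II: 8; III: 0.666667.
E[X] = 0.38·8.1 + 0.4·8 + 0.22·0.666667 = 6.42467.

6.4247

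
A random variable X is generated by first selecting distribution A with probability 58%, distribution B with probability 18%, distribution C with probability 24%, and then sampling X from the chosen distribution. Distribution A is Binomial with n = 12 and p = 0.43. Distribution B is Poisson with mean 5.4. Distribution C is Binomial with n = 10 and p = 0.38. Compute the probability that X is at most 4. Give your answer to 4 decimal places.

0.4372

Conditional on each component, P(X ≤ 4): A: 0.355674; B: 0.373311; C: 0.682313.
By total probability, P(X ≤ 4) = 0.58·0.355674 + 0.18·0.373311 + 0.24·0.682313 = 0.437242.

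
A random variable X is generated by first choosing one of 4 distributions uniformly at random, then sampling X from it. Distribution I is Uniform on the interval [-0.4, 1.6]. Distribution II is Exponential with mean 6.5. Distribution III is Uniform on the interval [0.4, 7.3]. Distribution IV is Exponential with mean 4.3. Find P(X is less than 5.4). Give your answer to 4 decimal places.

Conditional on each component, P(X < 5.4): I: 1; II: 0.564286; III: 0.724638; IV: 0.715156.
By total probability, P(X < 5.4) = 0.25·1 + 0.25·0.564286 + 0.25·0.724638 + 0.25·0.715156 = 0.75102.

0.7510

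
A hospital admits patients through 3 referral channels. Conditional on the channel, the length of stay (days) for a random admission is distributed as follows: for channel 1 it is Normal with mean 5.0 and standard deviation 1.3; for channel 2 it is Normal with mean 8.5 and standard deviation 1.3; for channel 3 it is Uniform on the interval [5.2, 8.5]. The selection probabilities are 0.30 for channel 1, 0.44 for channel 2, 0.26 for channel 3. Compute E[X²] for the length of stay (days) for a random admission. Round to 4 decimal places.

52.9764

For each component E[X²] = Var + (mean)², giving 1: 26.69; 2: 73.94; 3: 47.83.
Overall E[X²] = 0.3·26.69 + 0.44·73.94 + 0.26·47.83 = 52.9764.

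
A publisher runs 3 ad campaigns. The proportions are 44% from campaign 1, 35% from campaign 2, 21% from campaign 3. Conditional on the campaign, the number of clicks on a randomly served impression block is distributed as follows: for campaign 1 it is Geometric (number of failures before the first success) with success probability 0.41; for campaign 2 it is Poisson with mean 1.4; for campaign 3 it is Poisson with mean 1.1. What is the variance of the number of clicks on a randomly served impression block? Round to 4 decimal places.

Per component, 1: μ=1.43902, E[X²]=5.58061; 2: μ=1.4, E[X²]=3.36; 3: μ=1.1, E[X²]=2.31.
E[X] = 0.44·1.43902 + 0.35·1.4 + 0.21·1.1 = 1.35417.
E[X²] = 0.44·5.58061 + 0.35·3.36 + 0.21·2.31 = 4.11657.
Var(X) = E[X²] − (E[X])² = 4.11657 − 1.83378 = 2.28279.

2.2828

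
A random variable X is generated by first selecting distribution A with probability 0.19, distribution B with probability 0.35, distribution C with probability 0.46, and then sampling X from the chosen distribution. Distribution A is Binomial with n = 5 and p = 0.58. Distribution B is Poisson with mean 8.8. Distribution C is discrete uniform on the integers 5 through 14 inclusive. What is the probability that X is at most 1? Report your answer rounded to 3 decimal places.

0.020

Conditional on each component, P(X ≤ 1): A: 0.103308; B: 0.00147718; C: 0.
By total probability, P(X ≤ 1) = 0.19·0.103308 + 0.35·0.00147718 + 0.46·0 = 0.0201456.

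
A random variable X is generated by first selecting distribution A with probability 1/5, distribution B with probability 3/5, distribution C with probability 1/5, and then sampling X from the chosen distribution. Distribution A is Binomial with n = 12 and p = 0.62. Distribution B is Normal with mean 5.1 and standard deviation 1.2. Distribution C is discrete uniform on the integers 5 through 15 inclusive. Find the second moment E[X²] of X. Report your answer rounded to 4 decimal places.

For each component E[X²] = Var + (mean)², giving A: 58.1808; B: 27.45; C: 110.
Overall E[X²] = 0.2·58.1808 + 0.6·27.45 + 0.2·110 = 50.1062.

50.1062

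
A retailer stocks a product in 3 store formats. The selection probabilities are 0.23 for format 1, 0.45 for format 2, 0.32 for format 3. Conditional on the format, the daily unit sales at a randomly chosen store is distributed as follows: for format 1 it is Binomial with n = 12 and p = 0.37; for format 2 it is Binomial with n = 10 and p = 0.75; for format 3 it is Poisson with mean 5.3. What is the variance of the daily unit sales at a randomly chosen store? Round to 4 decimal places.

Per component, 1: μ=4.44, E[X²]=22.5108; 2: μ=7.5, E[X²]=58.125; 3: μ=5.3, E[X²]=33.39.
E[X] = 0.23·4.44 + 0.45·7.5 + 0.32·5.3 = 6.0922.
E[X²] = 0.23·22.5108 + 0.45·58.125 + 0.32·33.39 = 42.0185.
Var(X) = E[X²] − (E[X])² = 42.0185 − 37.1149 = 4.90363.

4.9036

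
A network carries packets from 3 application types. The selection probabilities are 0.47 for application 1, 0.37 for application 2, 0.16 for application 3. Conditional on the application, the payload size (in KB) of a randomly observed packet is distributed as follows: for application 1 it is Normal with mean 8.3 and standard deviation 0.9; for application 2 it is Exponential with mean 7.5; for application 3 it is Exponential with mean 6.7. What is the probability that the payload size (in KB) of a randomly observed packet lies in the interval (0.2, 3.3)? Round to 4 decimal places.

Conditional on each application, P(0.2 < X < 3.3): 1: 1.38365e-08; 2: 0.329649; 3: 0.359516.
By total probability, P(0.2 < X < 3.3) = 0.47·1.38365e-08 + 0.37·0.329649 + 0.16·0.359516 = 0.179493.

0.1795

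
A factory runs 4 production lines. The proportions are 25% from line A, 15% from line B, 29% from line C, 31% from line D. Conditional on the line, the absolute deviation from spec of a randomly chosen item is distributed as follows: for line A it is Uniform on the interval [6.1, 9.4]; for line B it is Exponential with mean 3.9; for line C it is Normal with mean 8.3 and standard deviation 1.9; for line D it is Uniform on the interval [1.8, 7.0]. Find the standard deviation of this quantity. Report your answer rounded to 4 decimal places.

2.8147

Per component, A: μ=7.75, E[X²]=60.97; B: μ=3.9, E[X²]=30.42; C: μ=8.3, E[X²]=72.5; D: μ=4.4, E[X²]=21.6133.
E[X] = 0.25·7.75 + 0.15·3.9 + 0.29·8.3 + 0.31·4.4 = 6.2935.
E[X²] = 0.25·60.97 + 0.15·30.42 + 0.29·72.5 + 0.31·21.6133 = 47.5306.
Var(X) = E[X²] − (E[X])² = 47.5306 − 39.6081 = 7.92249.
SD(X) = √7.92249 = 2.81469.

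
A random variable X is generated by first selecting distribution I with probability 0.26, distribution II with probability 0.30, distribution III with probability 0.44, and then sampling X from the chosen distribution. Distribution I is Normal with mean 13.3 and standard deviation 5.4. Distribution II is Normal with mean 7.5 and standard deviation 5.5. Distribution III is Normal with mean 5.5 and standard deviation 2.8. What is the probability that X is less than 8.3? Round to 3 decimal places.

Conditional on each component, P(X < 8.3): I: 0.177242; II: 0.557824; III: 0.841345.
By total probability, P(X < 8.3) = 0.26·0.177242 + 0.3·0.557824 + 0.44·0.841345 = 0.583622.

0.584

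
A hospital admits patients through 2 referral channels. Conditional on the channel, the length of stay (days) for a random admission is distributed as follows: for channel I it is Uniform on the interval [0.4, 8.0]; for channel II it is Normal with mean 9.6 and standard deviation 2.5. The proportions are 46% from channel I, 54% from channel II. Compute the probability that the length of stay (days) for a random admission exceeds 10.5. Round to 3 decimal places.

0.194

Conditional on each channel, P(X > 10.5): I: 0; II: 0.359424.
By total probability, P(X > 10.5) = 0.46·0 + 0.54·0.359424 = 0.194089.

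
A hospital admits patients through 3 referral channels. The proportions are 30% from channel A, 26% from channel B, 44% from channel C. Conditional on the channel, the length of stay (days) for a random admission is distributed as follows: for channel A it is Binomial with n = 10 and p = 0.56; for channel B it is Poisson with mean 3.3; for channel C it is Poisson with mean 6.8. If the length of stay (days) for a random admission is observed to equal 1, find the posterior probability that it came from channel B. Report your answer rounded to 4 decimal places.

0.8786

Likelihoods P(X=1 | ·): A: 0.00346148; B: 0.121714; C: 0.00757367.
Posterior ∝ prior × likelihood. Numerator for B: 0.26·0.121714 = 0.0316458.
Normalizing constant: 0.3·0.00346148 + 0.26·0.121714 + 0.44·0.00757367 = 0.0360166.
P(B | observation) = 0.0316458 / 0.0360166 = 0.878643.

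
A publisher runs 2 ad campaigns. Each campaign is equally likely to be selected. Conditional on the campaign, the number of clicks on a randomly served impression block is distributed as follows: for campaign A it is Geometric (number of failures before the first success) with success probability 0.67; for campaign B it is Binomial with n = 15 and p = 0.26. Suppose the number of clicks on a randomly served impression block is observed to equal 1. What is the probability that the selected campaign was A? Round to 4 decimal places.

Likelihoods P(X=1 | ·): A: 0.2211; B: 0.0575849.
Posterior ∝ prior × likelihood. Numerator for A: 0.5·0.2211 = 0.11055.
Normalizing constant: 0.5·0.2211 + 0.5·0.0575849 = 0.139342.
P(A | observation) = 0.11055 / 0.139342 = 0.793369.

0.7934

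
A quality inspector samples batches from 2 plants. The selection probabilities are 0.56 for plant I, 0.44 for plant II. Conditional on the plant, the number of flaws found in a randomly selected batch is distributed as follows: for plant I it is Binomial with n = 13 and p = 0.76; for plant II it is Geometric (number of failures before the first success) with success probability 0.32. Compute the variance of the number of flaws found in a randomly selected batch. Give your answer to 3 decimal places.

Per component, I: μ=9.88, E[X²]=99.9856; II: μ=2.125, E[X²]=11.1562.
E[X] = 0.56·9.88 + 0.44·2.125 = 6.4678.
E[X²] = 0.56·99.9856 + 0.44·11.1562 = 60.9007.
Var(X) = E[X²] − (E[X])² = 60.9007 − 41.8324 = 19.0682.

19.068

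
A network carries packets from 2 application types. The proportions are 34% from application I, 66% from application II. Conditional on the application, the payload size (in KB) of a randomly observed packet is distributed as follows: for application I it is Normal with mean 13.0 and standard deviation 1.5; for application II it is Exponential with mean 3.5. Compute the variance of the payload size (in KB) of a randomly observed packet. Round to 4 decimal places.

29.1021

Per component, I: μ=13, E[X²]=171.25; II: μ=3.5, E[X²]=24.5.
E[X] = 0.34·13 + 0.66·3.5 = 6.73.
E[X²] = 0.34·171.25 + 0.66·24.5 = 74.395.
Var(X) = E[X²] − (E[X])² = 74.395 − 45.2929 = 29.1021.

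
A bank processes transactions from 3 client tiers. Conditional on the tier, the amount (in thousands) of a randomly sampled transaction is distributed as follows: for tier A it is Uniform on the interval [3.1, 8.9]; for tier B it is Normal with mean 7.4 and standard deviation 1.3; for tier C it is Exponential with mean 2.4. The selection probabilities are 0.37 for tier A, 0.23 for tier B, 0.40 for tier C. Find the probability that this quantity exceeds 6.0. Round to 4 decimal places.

Conditional on each tier, P(X > 6.0): A: 0.5; B: 0.859243; C: 0.082085.
By total probability, P(X > 6.0) = 0.37·0.5 + 0.23·0.859243 + 0.4·0.082085 = 0.41546.

0.4155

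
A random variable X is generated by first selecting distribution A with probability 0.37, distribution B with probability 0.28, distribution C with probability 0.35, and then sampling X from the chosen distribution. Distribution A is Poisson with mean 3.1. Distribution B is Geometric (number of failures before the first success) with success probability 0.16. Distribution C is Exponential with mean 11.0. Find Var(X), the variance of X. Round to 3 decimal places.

Per component, A: μ=3.1, E[X²]=12.71; B: μ=5.25, E[X²]=60.375; C: μ=11, E[X²]=242.
E[X] = 0.37·3.1 + 0.28·5.25 + 0.35·11 = 6.467.
E[X²] = 0.37·12.71 + 0.28·60.375 + 0.35·242 = 106.308.
Var(X) = E[X²] − (E[X])² = 106.308 − 41.8221 = 64.4856.

64.486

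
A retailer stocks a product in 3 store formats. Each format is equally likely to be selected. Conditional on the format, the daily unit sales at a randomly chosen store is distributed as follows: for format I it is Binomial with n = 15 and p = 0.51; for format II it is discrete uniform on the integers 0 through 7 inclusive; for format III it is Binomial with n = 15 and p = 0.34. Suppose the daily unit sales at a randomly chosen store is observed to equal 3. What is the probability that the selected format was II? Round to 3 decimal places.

Likelihoods P(X=3 | ·): I: 0.0115631; II: 0.125; III: 0.122173.
Posterior ∝ prior × likelihood. Numerator for II: 0.333333·0.125 = 0.0416667.
Normalizing constant: 0.333333·0.0115631 + 0.333333·0.125 + 0.333333·0.122173 = 0.0862454.
P(II | observation) = 0.0416667 / 0.0862454 = 0.483118.

0.483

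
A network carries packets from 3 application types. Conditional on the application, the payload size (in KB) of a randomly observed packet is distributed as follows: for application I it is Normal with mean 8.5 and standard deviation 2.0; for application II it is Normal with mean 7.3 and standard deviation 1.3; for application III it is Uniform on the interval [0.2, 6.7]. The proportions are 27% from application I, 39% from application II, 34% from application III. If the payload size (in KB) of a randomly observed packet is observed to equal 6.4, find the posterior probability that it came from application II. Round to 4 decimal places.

0.5305

Likelihoods f(6.4 | ·): I: 0.114941; II: 0.241485; III: 0.153846.
Posterior ∝ prior × likelihood. Numerator for II: 0.39·0.241485 = 0.0941792.
Normalizing constant: 0.27·0.114941 + 0.39·0.241485 + 0.34·0.153846 = 0.177521.
P(II | observation) = 0.0941792 / 0.177521 = 0.530524.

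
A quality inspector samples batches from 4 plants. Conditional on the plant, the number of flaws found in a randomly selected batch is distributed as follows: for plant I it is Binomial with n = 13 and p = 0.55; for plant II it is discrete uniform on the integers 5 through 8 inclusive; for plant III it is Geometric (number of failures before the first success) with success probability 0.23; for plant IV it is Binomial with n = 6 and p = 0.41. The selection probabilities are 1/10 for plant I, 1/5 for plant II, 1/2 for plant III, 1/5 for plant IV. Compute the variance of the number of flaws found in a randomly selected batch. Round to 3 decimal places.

11.036

Per component, I: μ=7.15, E[X²]=54.34; II: μ=6.5, E[X²]=43.5; III: μ=3.34783, E[X²]=25.7637; IV: μ=2.46, E[X²]=7.503.
E[X] = 0.1·7.15 + 0.2·6.5 + 0.5·3.34783 + 0.2·2.46 = 4.18091.
E[X²] = 0.1·54.34 + 0.2·43.5 + 0.5·25.7637 + 0.2·7.503 = 28.5165.
Var(X) = E[X²] − (E[X])² = 28.5165 − 17.48 = 11.0364.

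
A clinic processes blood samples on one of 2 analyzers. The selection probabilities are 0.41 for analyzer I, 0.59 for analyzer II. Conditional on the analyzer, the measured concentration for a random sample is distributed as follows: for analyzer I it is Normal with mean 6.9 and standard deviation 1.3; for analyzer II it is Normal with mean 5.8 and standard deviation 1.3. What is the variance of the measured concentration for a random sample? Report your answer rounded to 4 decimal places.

Per component, I: μ=6.9, E[X²]=49.3; II: μ=5.8, E[X²]=35.33.
E[X] = 0.41·6.9 + 0.59·5.8 = 6.251.
E[X²] = 0.41·49.3 + 0.59·35.33 = 41.0577.
Var(X) = E[X²] − (E[X])² = 41.0577 − 39.075 = 1.9827.

1.9827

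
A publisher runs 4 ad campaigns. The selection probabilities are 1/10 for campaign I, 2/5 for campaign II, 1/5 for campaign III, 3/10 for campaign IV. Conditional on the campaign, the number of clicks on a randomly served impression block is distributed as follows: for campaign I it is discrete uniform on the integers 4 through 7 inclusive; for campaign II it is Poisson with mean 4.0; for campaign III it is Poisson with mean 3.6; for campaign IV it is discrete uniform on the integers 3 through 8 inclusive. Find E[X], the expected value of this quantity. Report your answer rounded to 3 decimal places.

Component means — I: 5.5; II: 4; III: 3.6; IV: 5.5.
E[X] = 0.1·5.5 + 0.4·4 + 0.2·3.6 + 0.3·5.5 = 4.52.

4.520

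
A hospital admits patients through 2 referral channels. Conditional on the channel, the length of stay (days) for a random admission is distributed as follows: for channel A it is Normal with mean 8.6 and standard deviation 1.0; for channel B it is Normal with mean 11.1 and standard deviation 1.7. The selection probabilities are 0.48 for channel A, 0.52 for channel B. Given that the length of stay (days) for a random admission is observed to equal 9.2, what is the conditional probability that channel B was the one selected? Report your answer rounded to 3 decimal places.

Likelihoods f(9.2 | ·): A: 0.333225; B: 0.125665.
Posterior ∝ prior × likelihood. Numerator for B: 0.52·0.125665 = 0.0653459.
Normalizing constant: 0.48·0.333225 + 0.52·0.125665 = 0.225294.
P(B | observation) = 0.0653459 / 0.225294 = 0.290048.

0.290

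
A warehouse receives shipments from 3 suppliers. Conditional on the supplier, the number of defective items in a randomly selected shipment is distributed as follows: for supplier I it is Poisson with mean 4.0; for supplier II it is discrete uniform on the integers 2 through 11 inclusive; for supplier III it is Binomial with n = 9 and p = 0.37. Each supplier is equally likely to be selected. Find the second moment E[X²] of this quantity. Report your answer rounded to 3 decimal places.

For each component E[X²] = Var + (mean)², giving I: 20; II: 50.5; III: 13.1868.
Overall E[X²] = 0.333333·20 + 0.333333·50.5 + 0.333333·13.1868 = 27.8956.

27.896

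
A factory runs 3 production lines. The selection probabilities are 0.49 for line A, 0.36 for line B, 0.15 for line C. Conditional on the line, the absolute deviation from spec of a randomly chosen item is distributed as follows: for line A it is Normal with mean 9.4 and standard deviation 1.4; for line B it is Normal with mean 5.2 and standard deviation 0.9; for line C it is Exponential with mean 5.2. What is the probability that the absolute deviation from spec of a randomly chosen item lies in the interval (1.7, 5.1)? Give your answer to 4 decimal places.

Conditional on each line, P(1.7 < X < 5.1): A: 0.00106517; B: 0.455714; C: 0.346117.
By total probability, P(1.7 < X < 5.1) = 0.49·0.00106517 + 0.36·0.455714 + 0.15·0.346117 = 0.216496.

0.2165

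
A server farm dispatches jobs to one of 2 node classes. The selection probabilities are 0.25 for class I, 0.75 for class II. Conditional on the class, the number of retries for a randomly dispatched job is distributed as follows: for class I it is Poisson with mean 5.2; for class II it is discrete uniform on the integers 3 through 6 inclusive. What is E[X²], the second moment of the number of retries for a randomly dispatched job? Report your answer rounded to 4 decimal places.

For each component E[X²] = Var + (mean)², giving I: 32.24; II: 21.5.
Overall E[X²] = 0.25·32.24 + 0.75·21.5 = 24.185.

24.1850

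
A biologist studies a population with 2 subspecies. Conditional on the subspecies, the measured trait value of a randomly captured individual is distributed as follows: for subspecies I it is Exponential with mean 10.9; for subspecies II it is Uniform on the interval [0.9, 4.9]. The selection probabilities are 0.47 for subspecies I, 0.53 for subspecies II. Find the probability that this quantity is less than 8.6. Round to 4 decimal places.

0.7865

Conditional on each subspecies, P(X < 8.6): I: 0.545697; II: 1.
By total probability, P(X < 8.6) = 0.47·0.545697 + 0.53·1 = 0.786478.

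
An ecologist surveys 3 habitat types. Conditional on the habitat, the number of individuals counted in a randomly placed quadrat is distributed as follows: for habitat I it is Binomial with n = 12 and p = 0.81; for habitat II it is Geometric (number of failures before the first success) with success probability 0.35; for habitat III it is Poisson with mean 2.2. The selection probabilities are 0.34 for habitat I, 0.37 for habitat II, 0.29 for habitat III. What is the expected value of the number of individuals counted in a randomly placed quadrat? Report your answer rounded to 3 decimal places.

Component means — I: 9.72; II: 1.85714; III: 2.2.
E[X] = 0.34·9.72 + 0.37·1.85714 + 0.29·2.2 = 4.62994.

4.630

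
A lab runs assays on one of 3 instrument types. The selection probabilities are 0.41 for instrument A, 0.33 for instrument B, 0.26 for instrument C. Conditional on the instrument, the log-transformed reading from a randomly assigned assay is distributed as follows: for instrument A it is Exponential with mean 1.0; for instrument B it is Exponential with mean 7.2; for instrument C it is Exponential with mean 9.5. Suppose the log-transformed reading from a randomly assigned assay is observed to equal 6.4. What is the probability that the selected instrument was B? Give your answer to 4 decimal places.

Likelihoods f(6.4 | ·): A: 0.00166156; B: 0.0570989; C: 0.053666.
Posterior ∝ prior × likelihood. Numerator for B: 0.33·0.0570989 = 0.0188426.
Normalizing constant: 0.41·0.00166156 + 0.33·0.0570989 + 0.26·0.053666 = 0.033477.
P(B | observation) = 0.0188426 / 0.033477 = 0.562853.

0.5629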